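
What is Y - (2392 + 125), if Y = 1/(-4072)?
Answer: -10249225/4072 ≈ -2517.0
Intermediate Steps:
Y = -1/4072 ≈ -0.00024558
Y - (2392 + 125) = -1/4072 - (2392 + 125) = -1/4072 - 1*2517 = -1/4072 - 2517 = -10249225/4072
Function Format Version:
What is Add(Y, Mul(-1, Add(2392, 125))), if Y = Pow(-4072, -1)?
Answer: Rational(-10249225, 4072) ≈ -2517.0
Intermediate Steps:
Y = Rational(-1, 4072) ≈ -0.00024558
Add(Y, Mul(-1, Add(2392, 125))) = Add(Rational(-1, 4072), Mul(-1, Add(2392, 125))) = Add(Rational(-1, 4072), Mul(-1, 2517)) = Add(Rational(-1, 4072), -2517) = Rational(-10249225, 4072)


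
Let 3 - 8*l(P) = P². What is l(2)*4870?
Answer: -2435/4 ≈ -608.75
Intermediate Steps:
l(P) = 3/8 - P²/8
l(2)*4870 = (3/8 - ⅛*2²)*4870 = (3/8 - ⅛*4)*4870 = (3/8 - ½)*4870 = -⅛*4870 = -2435/4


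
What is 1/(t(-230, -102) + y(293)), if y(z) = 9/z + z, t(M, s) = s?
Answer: 293/55972 ≈ 0.0052348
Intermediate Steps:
y(z) = z + 9/z
1/(t(-230, -102) + y(293)) = 1/(-102 + (293 + 9/293)) = 1/(-102 + 85858/293) = 1/(55972/293) = 293/55972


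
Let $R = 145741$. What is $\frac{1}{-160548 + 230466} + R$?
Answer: $\frac{10189919239}{69918} \approx 1.4574 \cdot 10^{5}$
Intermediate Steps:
$\frac{1}{-160548 + 230466} + R = \frac{1}{-160548 + 230466} + 145741 = \frac{1}{69918} + 145741 = \frac{10189919239}{69918}$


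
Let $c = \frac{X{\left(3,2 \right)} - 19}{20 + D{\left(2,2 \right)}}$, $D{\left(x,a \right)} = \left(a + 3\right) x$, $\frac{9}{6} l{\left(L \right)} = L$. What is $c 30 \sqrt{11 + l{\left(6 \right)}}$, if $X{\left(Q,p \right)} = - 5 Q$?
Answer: $- 34 \sqrt{15} \approx -131.68$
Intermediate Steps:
$l{\left(L \right)} = \frac{2 L}{3}$
$D{\left(x,a \right)} = x \left(3 + a\right)$ ($D{\left(x,a \right)} = \left(3 + a\right) x = x \left(3 + a\right)$)
$c = - \frac{17}{15}$ ($c = \frac{\left(-5\right) 3 - 19}{20 + 2 \left(3 + 2\right)} = \frac{-15 - 19}{20 + 2 \cdot 5} = - \frac{34}{20 + 10} = - \frac{34}{30} = \left(-34\right) \frac{1}{30} = - \frac{17}{15} \approx -1.1333$)
$c 30 \sqrt{11 + l{\left(6 \right)}} = \left(- \frac{17}{15}\right) 30 \sqrt{11 + \frac{2}{3} \cdot 6} = - 34 \sqrt{11 + 4} = - 34 \sqrt{15}$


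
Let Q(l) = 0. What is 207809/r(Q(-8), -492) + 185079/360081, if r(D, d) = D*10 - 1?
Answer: -24942629150/120027 ≈ -2.0781e+5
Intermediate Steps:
r(D, d) = -1 + 10*D (r(D, d) = 10*D - 1 = -1 + 10*D)
207809/r(Q(-8), -492) + 185079/360081 = 207809/(-1 + 10*0) + 185079/360081 = 207809/(-1 + 0) + 185079*(1/360081) = 207809/(-1) + 61693/120027 = 207809*(-1) + 61693/120027 = -207809 + 61693/120027 = -24942629150/120027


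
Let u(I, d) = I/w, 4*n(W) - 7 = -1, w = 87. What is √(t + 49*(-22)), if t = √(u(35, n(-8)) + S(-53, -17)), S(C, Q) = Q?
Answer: √(-8159382 + 3306*I*√87)/87 ≈ 0.062042 + 32.833*I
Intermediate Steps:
n(W) = 3/2 (n(W) = 7/4 + (¼)*(-1) = 7/4 - ¼ = 3/2)
u(I, d) = I/87
t = 38*I*√87/87 (t = √((1/87)*35 - 17) = √(35/87 - 17) = √(-1444/87) = 38*I*√87/87 ≈ 4.074*I)
√(t + 49*(-22)) = √(38*I*√87/87 + 49*(-22)) = √(38*I*√87/87 - 1078) = √(-1078 + 38*I*√87/87)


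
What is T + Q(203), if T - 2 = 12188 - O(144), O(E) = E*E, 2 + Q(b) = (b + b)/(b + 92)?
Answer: -2521254/295 ≈ -8546.6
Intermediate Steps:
Q(b) = -2 + 2*b/(92 + b) (Q(b) = -2 + (b + b)/(b + 92) = -2 + (2*b)/(92 + b) = -2 + 2*b/(92 + b))
O(E) = E**2
T = -8546 (T = 2 + (12188 - 1*144**2) = 2 + (12188 - 1*20736) = 2 + (12188 - 20736) = 2 - 8548 = -8546)
T + Q(203) = -8546 - 184/(92 + 203) = -8546 - 184/295 = -2521254/295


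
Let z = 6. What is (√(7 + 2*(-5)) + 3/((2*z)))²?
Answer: -47/16 + I*√3/2 ≈ -2.9375 + 0.86602*I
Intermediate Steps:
(√(7 + 2*(-5)) + 3/((2*z)))² = (√(7 + 2*(-5)) + 3/((2*6)))² = (√(7 - 10) + 3/12)² = (√(-3) + 3*(1/12))² = (I*√3 + ¼)² = (¼ + I*√3)²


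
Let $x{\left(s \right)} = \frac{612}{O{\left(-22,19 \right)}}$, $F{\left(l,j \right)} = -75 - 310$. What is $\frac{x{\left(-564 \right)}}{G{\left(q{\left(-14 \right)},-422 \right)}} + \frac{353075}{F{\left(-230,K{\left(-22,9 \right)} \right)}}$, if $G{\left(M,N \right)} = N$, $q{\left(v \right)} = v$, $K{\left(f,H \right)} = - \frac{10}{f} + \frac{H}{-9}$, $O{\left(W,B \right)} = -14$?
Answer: $- \frac{14898082}{16247} \approx -916.97$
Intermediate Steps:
$K{\left(f,H \right)} = - \frac{10}{f} - \frac{H}{9}$ ($K{\left(f,H \right)} = - \frac{10}{f} + H \left(- \frac{1}{9}\right) = - \frac{10}{f} - \frac{H}{9}$)
$F{\left(l,j \right)} = -385$ ($F{\left(l,j \right)} = -75 - 310 = -385$)
$x{\left(s \right)} = - \frac{306}{7}$ ($x{\left(s \right)} = \frac{612}{-14} = 612 \left(- \frac{1}{14}\right) = - \frac{306}{7}$)
$\frac{x{\left(-564 \right)}}{G{\left(q{\left(-14 \right)},-422 \right)}} + \frac{353075}{F{\left(-230,K{\left(-22,9 \right)} \right)}} = - \frac{306}{7 \left(-422\right)} + \frac{353075}{-385} = \left(- \frac{306}{7}\right) \left(- \frac{1}{422}\right) + 353075 \left(- \frac{1}{385}\right) = \frac{153}{1477} - \frac{70615}{77} = - \frac{14898082}{16247}$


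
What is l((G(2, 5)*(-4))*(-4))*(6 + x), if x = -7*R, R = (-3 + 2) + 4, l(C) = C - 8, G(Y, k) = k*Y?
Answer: -2280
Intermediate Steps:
G(Y, k) = Y*k
l(C) = -8 + C
R = 3 (R = -1 + 4 = 3)
x = -21 (x = -7*3 = -21)
l((G(2, 5)*(-4))*(-4))*(6 + x) = (-8 + ((2*5)*(-4))*(-4))*(6 - 21) = (-8 + (10*(-4))*(-4))*(-15) = (-8 - 40*(-4))*(-15) = (-8 + 160)*(-15) = 152*(-15) = -2280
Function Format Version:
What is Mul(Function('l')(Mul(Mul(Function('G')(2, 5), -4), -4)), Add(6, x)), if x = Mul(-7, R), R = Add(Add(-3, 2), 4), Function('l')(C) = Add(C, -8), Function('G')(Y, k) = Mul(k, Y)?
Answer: -2280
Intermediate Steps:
Function('G')(Y, k) = Mul(Y, k)
Function('l')(C) = Add(-8, C)
R = 3 (R = Add(-1, 4) = 3)
x = -21 (x = Mul(-7, 3) = -21)
Mul(Function('l')(Mul(Mul(Function('G')(2, 5), -4), -4)), Add(6, x)) = Mul(Add(-8, Mul(Mul(Mul(2, 5), -4), -4)), Add(6, -21)) = Mul(Add(-8, Mul(Mul(10, -4), -4)), -15) = Mul(Add(-8, Mul(-40, -4)), -15) = Mul(Add(-8, 160), -15) = Mul(152, -15) = -2280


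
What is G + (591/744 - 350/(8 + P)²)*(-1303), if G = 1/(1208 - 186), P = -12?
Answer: 435121881/15841 ≈ 27468.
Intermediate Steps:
G = 1/1022 ≈ 0.00097847
G + (591/744 - 350/(8 + P)²)*(-1303) = 1/1022 + (591/744 - 350/(8 - 12)²)*(-1303) = 1/1022 + (591*(1/744) - 350/((-4)²))*(-1303) = 1/1022 + (197/248 - 350/16)*(-1303) = 1/1022 + (197/248 - 350*1/16)*(-1303) = 1/1022 + (197/248 - 175/8)*(-1303) = 1/1022 - 1307/62*(-1303) = 1/1022 + 1703021/62 = 435121881/15841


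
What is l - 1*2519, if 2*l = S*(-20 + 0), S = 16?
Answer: -2679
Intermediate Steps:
l = -160 (l = (16*(-20 + 0))/2 = (16*(-20))/2 = (½)*(-320) = -160)
l - 1*2519 = -160 - 1*2519 = -160 - 2519 = -2679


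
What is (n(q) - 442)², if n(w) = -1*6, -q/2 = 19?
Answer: 200704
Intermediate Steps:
q = -38 (q = -2*19 = -38)
n(w) = -6
(n(q) - 442)² = (-6 - 442)² = (-448)² = 200704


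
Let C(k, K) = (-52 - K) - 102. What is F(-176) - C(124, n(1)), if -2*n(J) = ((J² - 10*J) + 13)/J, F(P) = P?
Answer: -24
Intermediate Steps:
n(J) = -(13 + J² - 10*J)/(2*J) (n(J) = -((J² - 10*J) + 13)/(2*J) = -(13 + J² - 10*J)/(2*J))
C(k, K) = -154 - K
F(-176) - C(124, n(1)) = -176 - (-154 - (5 - 13/2/1 - ½*1)) = -176 - (-154 - (5 - 13/2*1 - ½)) = -176 - (-154 - (5 - 13/2 - ½)) = -176 - (-154 - 1*(-2)) = -176 - (-154 + 2) = -176 - 1*(-152) = -176 + 152 = -24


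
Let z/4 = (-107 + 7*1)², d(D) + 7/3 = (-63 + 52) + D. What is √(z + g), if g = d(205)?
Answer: 5*√14469/3 ≈ 200.48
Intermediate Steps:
d(D) = -40/3 + D (d(D) = -7/3 + ((-63 + 52) + D) = -7/3 + (-11 + D) = -40/3 + D)
g = 575/3 (g = -40/3 + 205 = 575/3 ≈ 191.67)
z = 40000 (z = 4*(-107 + 7*1)² = 4*(-107 + 7)² = 4*(-100)² = 4*10000 = 40000)
√(z + g) = √(40000 + 575/3) = √(120575/3) = 5*√14469/3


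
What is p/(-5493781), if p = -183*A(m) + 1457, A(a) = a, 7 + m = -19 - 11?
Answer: -8228/5493781 ≈ -0.0014977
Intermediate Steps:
m = -37 (m = -7 + (-19 - 11) = -7 - 30 = -37)
p = 8228 (p = -183*(-37) + 1457 = 6771 + 1457 = 8228)
p/(-5493781) = 8228/(-5493781) = 8228*(-1/5493781) = -8228/5493781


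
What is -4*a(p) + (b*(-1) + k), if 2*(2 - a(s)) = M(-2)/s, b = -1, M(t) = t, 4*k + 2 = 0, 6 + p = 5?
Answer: -7/2 ≈ -3.5000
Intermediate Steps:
p = -1 (p = -6 + 5 = -1)
k = -1/2 (k = -1/2 + (1/4)*0 = -1/2 + 0 = -1/2 ≈ -0.50000)
a(s) = 2 + 1/s (a(s) = 2 - (-1)/s = 2 + 1/s)
-4*a(p) + (b*(-1) + k) = -4*(2 + 1/(-1)) + (-1*(-1) - 1/2) = -4*(2 - 1) + (1 - 1/2) = -4*1 + 1/2 = -4 + 1/2 = -7/2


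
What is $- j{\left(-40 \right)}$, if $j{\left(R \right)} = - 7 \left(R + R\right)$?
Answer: $-560$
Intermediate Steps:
$j{\left(R \right)} = - 14 R$ ($j{\left(R \right)} = - 7 \cdot 2 R = - 14 R$)
$- j{\left(-40 \right)} = - \left(-14\right) \left(-40\right) = \left(-1\right) 560 = -560$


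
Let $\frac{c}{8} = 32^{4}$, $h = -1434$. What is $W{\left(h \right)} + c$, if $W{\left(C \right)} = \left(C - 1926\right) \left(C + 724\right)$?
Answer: $10774208$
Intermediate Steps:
$c = 8388608$ ($c = 8 \cdot 32^{4} = 8 \cdot 1048576 = 8388608$)
$W{\left(C \right)} = \left(-1926 + C\right) \left(724 + C\right)$
$W{\left(h \right)} + c = \left(-1394424 + \left(-1434\right)^{2} - -1723668\right) + 8388608 = \left(-1394424 + 2056356 + 1723668\right) + 8388608 = 2385600 + 8388608 = 10774208$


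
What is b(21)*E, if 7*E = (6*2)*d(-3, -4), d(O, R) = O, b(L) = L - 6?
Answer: -540/7 ≈ -77.143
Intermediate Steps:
b(L) = -6 + L
E = -36/7 (E = ((6*2)*(-3))/7 = (12*(-3))/7 = (⅐)*(-36) = -36/7 ≈ -5.1429)
b(21)*E = (-6 + 21)*(-36/7) = 15*(-36/7) = -540/7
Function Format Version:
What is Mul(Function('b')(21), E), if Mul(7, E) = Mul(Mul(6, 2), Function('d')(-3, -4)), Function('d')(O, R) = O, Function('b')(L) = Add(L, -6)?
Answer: Rational(-540, 7) ≈ -77.143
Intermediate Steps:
Function('b')(L) = Add(-6, L)
E = Rational(-36, 7) (E = Mul(Rational(1, 7), Mul(Mul(6, 2), -3)) = Mul(Rational(1, 7), Mul(12, -3)) = Mul(Rational(1, 7), -36) = Rational(-36, 7) ≈ -5.1429)
Mul(Function('b')(21), E) = Mul(Add(-6, 21), Rational(-36, 7)) = Mul(15, Rational(-36, 7)) = Rational(-540, 7)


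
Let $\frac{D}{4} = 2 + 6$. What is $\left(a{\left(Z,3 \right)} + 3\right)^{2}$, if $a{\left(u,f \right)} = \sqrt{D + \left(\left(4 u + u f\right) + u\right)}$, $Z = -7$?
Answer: $-15 + 12 i \sqrt{6} \approx -15.0 + 29.394 i$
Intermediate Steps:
$D = 32$ ($D = 4 \left(2 + 6\right) = 4 \cdot 8 = 32$)
$a{\left(u,f \right)} = \sqrt{32 + 5 u + f u}$ ($a{\left(u,f \right)} = \sqrt{32 + \left(\left(4 u + u f\right) + u\right)} = \sqrt{32 + \left(\left(4 u + f u\right) + u\right)} = \sqrt{32 + \left(5 u + f u\right)} = \sqrt{32 + 5 u + f u}$)
$\left(a{\left(Z,3 \right)} + 3\right)^{2} = \left(\sqrt{32 + 5 \left(-7\right) + 3 \left(-7\right)} + 3\right)^{2} = \left(\sqrt{32 - 35 - 21} + 3\right)^{2} = \left(\sqrt{-24} + 3\right)^{2} = \left(2 i \sqrt{6} + 3\right)^{2} = \left(3 + 2 i \sqrt{6}\right)^{2}$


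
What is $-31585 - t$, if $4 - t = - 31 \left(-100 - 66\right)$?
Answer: $-26443$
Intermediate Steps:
$t = -5142$ ($t = 4 - - 31 \left(-100 - 66\right) = 4 - \left(-31\right) \left(-166\right) = 4 - 5146 = -5142$)
$-31585 - t = -31585 - -5142 = -31585 + 5142 = -26443$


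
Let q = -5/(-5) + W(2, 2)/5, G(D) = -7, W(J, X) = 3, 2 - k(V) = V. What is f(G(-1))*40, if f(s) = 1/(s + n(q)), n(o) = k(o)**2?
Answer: -1000/171 ≈ -5.8480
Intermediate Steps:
k(V) = 2 - V
q = 8/5 (q = -5/(-5) + 3/5 = -5*(-1/5) + 3*(1/5) = 1 + 3/5 = 8/5 ≈ 1.6000)
n(o) = (2 - o)**2
f(s) = 1/(4/25 + s) (f(s) = 1/(s + (-2 + 8/5)**2) = 1/(s + (-2/5)**2) = 1/(s + 4/25) = 1/(4/25 + s))
f(G(-1))*40 = (25/(4 + 25*(-7)))*40 = (25/(4 - 175))*40 = (25/(-171))*40 = (25*(-1/171))*40 = -25/171*40 = -1000/171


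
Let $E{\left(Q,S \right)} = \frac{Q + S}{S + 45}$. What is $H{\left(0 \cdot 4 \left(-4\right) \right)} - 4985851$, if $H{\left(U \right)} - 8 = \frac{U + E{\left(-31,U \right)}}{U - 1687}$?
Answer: $- \frac{378500271314}{75915} \approx -4.9858 \cdot 10^{6}$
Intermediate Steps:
$E{\left(Q,S \right)} = \frac{Q + S}{45 + S}$
$H{\left(U \right)} = 8 + \frac{U + \frac{-31 + U}{45 + U}}{-1687 + U}$ ($H{\left(U \right)} = 8 + \frac{U + \frac{-31 + U}{45 + U}}{U - 1687} = 8 + \frac{U + \frac{-31 + U}{45 + U}}{-1687 + U}$)
$H{\left(0 \cdot 4 \left(-4\right) \right)} - 4985851 = \frac{-31 + 0 \cdot 4 \left(-4\right) + \left(-13496 + 9 \cdot 0 \cdot 4 \left(-4\right)\right) \left(45 + 0 \cdot 4 \left(-4\right)\right)}{\left(-1687 + 0 \cdot 4 \left(-4\right)\right) \left(45 + 0 \cdot 4 \left(-4\right)\right)} - 4985851 = \frac{-31 + 0 \left(-4\right) + \left(-13496 + 9 \cdot 0 \left(-4\right)\right) \left(45 + 0 \left(-4\right)\right)}{\left(-1687 + 0 \left(-4\right)\right) \left(45 + 0 \left(-4\right)\right)} - 4985851 = \frac{-31 + 0 + \left(-13496 + 9 \cdot 0\right) \left(45 + 0\right)}{\left(-1687 + 0\right) \left(45 + 0\right)} - 4985851 = \frac{-31 + 0 + \left(-13496 + 0\right) 45}{\left(-1687\right) 45} - 4985851 = \left(- \frac{1}{1687}\right) \frac{1}{45} \left(-31 + 0 - 607320\right) - 4985851 = \left(- \frac{1}{1687}\right) \frac{1}{45} \left(-607351\right) - 4985851 = \frac{607351}{75915} - 4985851 = - \frac{378500271314}{75915}$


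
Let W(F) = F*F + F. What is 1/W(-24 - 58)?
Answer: 1/6642 ≈ 0.00015056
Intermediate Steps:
W(F) = F + F² (W(F) = F² + F = F + F²)
1/W(-24 - 58) = 1/((-24 - 58)*(1 + (-24 - 58))) = 1/(-82*(1 - 82)) = 1/(-82*(-81)) = 1/6642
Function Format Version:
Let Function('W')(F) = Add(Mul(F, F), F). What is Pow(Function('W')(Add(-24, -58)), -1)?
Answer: Rational(1, 6642) ≈ 0.00015056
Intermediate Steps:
Function('W')(F) = Add(F, Pow(F, 2)) (Function('W')(F) = Add(Pow(F, 2), F) = Add(F, Pow(F, 2)))
Pow(Function('W')(Add(-24, -58)), -1) = Pow(Mul(Add(-24, -58), Add(1, Add(-24, -58))), -1) = Pow(Mul(-82, Add(1, -82)), -1) = Pow(Mul(-82, -81), -1) = Pow(6642, -1) = Rational(1, 6642)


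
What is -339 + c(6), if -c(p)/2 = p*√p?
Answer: -339 - 12*√6 ≈ -368.39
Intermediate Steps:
c(p) = -2*p^(3/2) (c(p) = -2*p*√p = -2*p^(3/2))
-339 + c(6) = -339 - 12*√6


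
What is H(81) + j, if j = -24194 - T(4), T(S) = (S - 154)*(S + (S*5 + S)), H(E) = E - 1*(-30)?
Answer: -19883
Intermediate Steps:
H(E) = 30 + E (H(E) = E + 30 = 30 + E)
T(S) = 7*S*(-154 + S) (T(S) = (-154 + S)*(S + (5*S + S)) = (-154 + S)*(S + 6*S) = (-154 + S)*(7*S) = 7*S*(-154 + S))
j = -19994 (j = -24194 - 7*4*(-154 + 4) = -24194 - 7*4*(-150) = -24194 - 1*(-4200) = -24194 + 4200 = -19994)
H(81) + j = (30 + 81) - 19994 = 111 - 19994 = -19883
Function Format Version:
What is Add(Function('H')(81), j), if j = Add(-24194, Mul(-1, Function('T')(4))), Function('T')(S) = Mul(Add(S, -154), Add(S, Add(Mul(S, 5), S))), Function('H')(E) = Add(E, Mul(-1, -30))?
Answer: -19883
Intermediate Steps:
Function('H')(E) = Add(30, E) (Function('H')(E) = Add(E, 30) = Add(30, E))
Function('T')(S) = Mul(7, S, Add(-154, S)) (Function('T')(S) = Mul(Add(-154, S), Add(S, Add(Mul(5, S), S))) = Mul(Add(-154, S), Add(S, Mul(6, S))) = Mul(Add(-154, S), Mul(7, S)) = Mul(7, S, Add(-154, S)))
j = -19994 (j = Add(-24194, Mul(-1, Mul(7, 4, Add(-154, 4)))) = Add(-24194, Mul(-1, Mul(7, 4, -150))) = Add(-24194, Mul(-1, -4200)) = Add(-24194, 4200) = -19994)
Add(Function('H')(81), j) = Add(Add(30, 81), -19994) = Add(111, -19994) = -19883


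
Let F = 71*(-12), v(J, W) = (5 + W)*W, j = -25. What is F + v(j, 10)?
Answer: -702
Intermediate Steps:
v(J, W) = W*(5 + W)
F = -852
F + v(j, 10) = -852 + 10*(5 + 10) = -852 + 10*15 = -852 + 150 = -702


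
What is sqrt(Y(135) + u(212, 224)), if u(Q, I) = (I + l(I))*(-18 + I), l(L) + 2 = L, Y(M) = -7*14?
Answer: sqrt(91778) ≈ 302.95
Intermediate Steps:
Y(M) = -98
l(L) = -2 + L
u(Q, I) = (-18 + I)*(-2 + 2*I) (u(Q, I) = (I + (-2 + I))*(-18 + I) = (-2 + 2*I)*(-18 + I) = (-18 + I)*(-2 + 2*I))
sqrt(Y(135) + u(212, 224)) = sqrt(-98 + (36 - 38*224 + 2*224**2)) = sqrt(-98 + (36 - 8512 + 2*50176)) = sqrt(-98 + (36 - 8512 + 100352)) = sqrt(-98 + 91876) = sqrt(91778)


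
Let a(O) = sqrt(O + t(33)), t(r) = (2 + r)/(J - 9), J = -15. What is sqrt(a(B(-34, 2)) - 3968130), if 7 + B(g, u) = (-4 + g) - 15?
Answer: sqrt(-142852680 + 15*I*sqrt(354))/6 ≈ 0.0019677 + 1992.0*I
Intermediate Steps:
t(r) = -1/12 - r/24 (t(r) = (2 + r)/(-15 - 9) = (2 + r)/(-24) = (2 + r)*(-1/24) = -1/12 - r/24)
B(g, u) = -26 + g (B(g, u) = -7 + ((-4 + g) - 15) = -7 + (-19 + g) = -26 + g)
a(O) = sqrt(-35/24 + O) (a(O) = sqrt(O + (-1/12 - 1/24*33)) = sqrt(O + (-1/12 - 11/8)) = sqrt(O - 35/24) = sqrt(-35/24 + O))
sqrt(a(B(-34, 2)) - 3968130) = sqrt(sqrt(-210 + 144*(-26 - 34))/12 - 3968130) = sqrt(sqrt(-210 + 144*(-60))/12 - 3968130) = sqrt(sqrt(-210 - 8640)/12 - 3968130) = sqrt(sqrt(-8850)/12 - 3968130) = sqrt((5*I*sqrt(354))/12 - 3968130) = sqrt(5*I*sqrt(354)/12 - 3968130) = sqrt(-3968130 + 5*I*sqrt(354)/12)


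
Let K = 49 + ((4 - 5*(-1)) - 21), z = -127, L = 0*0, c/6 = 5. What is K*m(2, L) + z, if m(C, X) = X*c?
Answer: -127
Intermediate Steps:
c = 30 (c = 6*5 = 30)
L = 0
K = 37 (K = 49 + ((4 + 5) - 21) = 49 + (9 - 21) = 49 - 12 = 37)
m(C, X) = 30*X (m(C, X) = X*30 = 30*X)
K*m(2, L) + z = 37*(30*0) - 127 = 37*0 - 127 = 0 - 127 = -127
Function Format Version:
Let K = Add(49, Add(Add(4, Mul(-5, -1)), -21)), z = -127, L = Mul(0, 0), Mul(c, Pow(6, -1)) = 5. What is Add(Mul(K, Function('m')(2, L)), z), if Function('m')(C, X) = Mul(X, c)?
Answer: -127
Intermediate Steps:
c = 30 (c = Mul(6, 5) = 30)
L = 0
K = 37 (K = Add(49, Add(Add(4, 5), -21)) = Add(49, Add(9, -21)) = Add(49, -12) = 37)
Function('m')(C, X) = Mul(30, X) (Function('m')(C, X) = Mul(X, 30) = Mul(30, X))
Add(Mul(K, Function('m')(2, L)), z) = Add(Mul(37, Mul(30, 0)), -127) = Add(Mul(37, 0), -127) = Add(0, -127) = -127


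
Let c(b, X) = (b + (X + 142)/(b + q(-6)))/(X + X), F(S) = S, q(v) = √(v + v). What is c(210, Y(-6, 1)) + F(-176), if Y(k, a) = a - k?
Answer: (-4508*√3 + 473191*I)/(28*(√3 - 105*I)) ≈ -160.95 - 0.00083578*I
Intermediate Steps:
q(v) = √2*√v (q(v) = √(2*v) = √2*√v)
c(b, X) = (b + (142 + X)/(b + 2*I*√3))/(2*X) (c(b, X) = (b + (X + 142)/(b + √2*√(-6)))/(X + X) = (b + (142 + X)/(b + √2*(I*√6)))/((2*X)) = (b + (142 + X)/(b + 2*I*√3))*(1/(2*X)) = (b + (142 + X)/(b + 2*I*√3))/(2*X))
c(210, Y(-6, 1)) + F(-176) = (142 + (1 - 1*(-6)) + 210² + 2*I*210*√3)/(2*(1 - 1*(-6))*(210 + 2*I*√3)) - 176 = (142 + (1 + 6) + 44100 + 420*I*√3)/(2*(1 + 6)*(210 + 2*I*√3)) - 176 = (½)*(142 + 7 + 44100 + 420*I*√3)/(7*(210 + 2*I*√3)) - 176 = (½)*(⅐)*(44249 + 420*I*√3)/(210 + 2*I*√3) - 176 = (44249 + 420*I*√3)/(14*(210 + 2*I*√3)) - 176 = -176 + (44249 + 420*I*√3)/(14*(210 + 2*I*√3))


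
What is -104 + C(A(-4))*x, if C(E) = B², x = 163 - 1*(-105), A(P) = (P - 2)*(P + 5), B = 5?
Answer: 6596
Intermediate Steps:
A(P) = (-2 + P)*(5 + P)
x = 268 (x = 163 + 105 = 268)
C(E) = 25 (C(E) = 5² = 25)
-104 + C(A(-4))*x = -104 + 25*268 = -104 + 6700 = 6596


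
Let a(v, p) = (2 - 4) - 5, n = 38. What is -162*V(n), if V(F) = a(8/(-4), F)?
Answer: 1134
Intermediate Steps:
a(v, p) = -7 (a(v, p) = -2 - 5 = -7)
V(F) = -7
-162*V(n) = -162*(-7) = 1134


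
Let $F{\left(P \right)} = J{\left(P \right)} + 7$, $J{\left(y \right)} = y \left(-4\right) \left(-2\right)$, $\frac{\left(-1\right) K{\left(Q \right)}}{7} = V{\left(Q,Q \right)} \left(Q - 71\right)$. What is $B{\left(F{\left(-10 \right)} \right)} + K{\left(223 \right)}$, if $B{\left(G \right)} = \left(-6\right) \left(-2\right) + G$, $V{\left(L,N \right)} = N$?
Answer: $-237333$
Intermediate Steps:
$K{\left(Q \right)} = - 7 Q \left(-71 + Q\right)$ ($K{\left(Q \right)} = - 7 Q \left(Q - 71\right) = - 7 Q \left(-71 + Q\right)$)
$J{\left(y \right)} = 8 y$ ($J{\left(y \right)} = - 4 y \left(-2\right) = 8 y$)
$F{\left(P \right)} = 7 + 8 P$ ($F{\left(P \right)} = 8 P + 7 = 7 + 8 P$)
$B{\left(G \right)} = 12 + G$
$B{\left(F{\left(-10 \right)} \right)} + K{\left(223 \right)} = \left(12 + \left(7 + 8 \left(-10\right)\right)\right) + 7 \cdot 223 \left(71 - 223\right) = \left(12 + \left(7 - 80\right)\right) + 7 \cdot 223 \left(71 - 223\right) = \left(12 - 73\right) + 7 \cdot 223 \left(-152\right) = -61 - 237272 = -237333$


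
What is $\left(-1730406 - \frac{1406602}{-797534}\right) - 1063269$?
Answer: $- \frac{1114024695424}{398767} \approx -2.7937 \cdot 10^{6}$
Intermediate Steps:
$\left(-1730406 - \frac{1406602}{-797534}\right) - 1063269 = \left(-1730406 - - \frac{703301}{398767}\right) - 1063269 = \left(-1730406 + \frac{703301}{398767}\right) - 1063269 = - \frac{690028106101}{398767} - 1063269 = - \frac{1114024695424}{398767}$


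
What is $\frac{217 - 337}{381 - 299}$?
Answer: $- \frac{60}{41} \approx -1.4634$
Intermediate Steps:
$\frac{217 - 337}{381 - 299} = - \frac{120}{82} = \left(-120\right) \frac{1}{82} = - \frac{60}{41}$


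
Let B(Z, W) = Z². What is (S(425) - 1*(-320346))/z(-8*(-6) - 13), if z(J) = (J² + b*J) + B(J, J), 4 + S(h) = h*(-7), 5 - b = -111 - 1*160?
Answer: 317367/12110 ≈ 26.207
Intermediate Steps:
b = 276 (b = 5 - (-111 - 1*160) = 5 - (-111 - 160) = 5 - 1*(-271) = 5 + 271 = 276)
S(h) = -4 - 7*h (S(h) = -4 + h*(-7) = -4 - 7*h)
z(J) = 2*J² + 276*J (z(J) = (J² + 276*J) + J² = 2*J² + 276*J)
(S(425) - 1*(-320346))/z(-8*(-6) - 13) = ((-4 - 7*425) - 1*(-320346))/((2*(-8*(-6) - 13)*(138 + (-8*(-6) - 13)))) = ((-4 - 2975) + 320346)/((2*(48 - 13)*(138 + (48 - 13)))) = (-2979 + 320346)/((2*35*(138 + 35))) = 317367/((2*35*173)) = 317367/12110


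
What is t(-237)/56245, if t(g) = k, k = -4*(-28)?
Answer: 16/8035 ≈ 0.0019913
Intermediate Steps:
k = 112
t(g) = 112
t(-237)/56245 = 112/56245 = 112*(1/56245) = 16/8035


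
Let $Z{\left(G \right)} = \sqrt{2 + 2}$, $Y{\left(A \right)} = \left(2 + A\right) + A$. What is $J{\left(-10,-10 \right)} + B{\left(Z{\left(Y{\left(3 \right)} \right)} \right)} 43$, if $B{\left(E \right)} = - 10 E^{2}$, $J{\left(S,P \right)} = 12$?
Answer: $-1708$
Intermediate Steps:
$Y{\left(A \right)} = 2 + 2 A$
$Z{\left(G \right)} = 2$ ($Z{\left(G \right)} = \sqrt{4} = 2$)
$J{\left(-10,-10 \right)} + B{\left(Z{\left(Y{\left(3 \right)} \right)} \right)} 43 = 12 + - 10 \cdot 2^{2} \cdot 43 = 12 + \left(-10\right) 4 \cdot 43 = 12 - 1720 = -1708$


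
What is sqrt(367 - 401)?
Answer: I*sqrt(34) ≈ 5.8309*I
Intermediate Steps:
sqrt(367 - 401) = sqrt(-34) = I*sqrt(34)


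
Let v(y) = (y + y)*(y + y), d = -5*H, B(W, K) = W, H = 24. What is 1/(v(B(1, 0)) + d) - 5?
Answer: -581/116 ≈ -5.0086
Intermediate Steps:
d = -120 (d = -5*24 = -120)
v(y) = 4*y² (v(y) = (2*y)*(2*y) = 4*y²)
1/(v(B(1, 0)) + d) - 5 = 1/(4*1² - 120) - 5 = 1/(4*1 - 120) - 5 = 1/(4 - 120) - 5 = 1/(-116) - 5 = -1/116 - 5 = -581/116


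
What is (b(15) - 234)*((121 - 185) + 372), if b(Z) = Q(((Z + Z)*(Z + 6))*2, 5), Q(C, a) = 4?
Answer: -70840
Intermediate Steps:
b(Z) = 4
(b(15) - 234)*((121 - 185) + 372) = (4 - 234)*((121 - 185) + 372) = -230*(-64 + 372) = -230*308 = -70840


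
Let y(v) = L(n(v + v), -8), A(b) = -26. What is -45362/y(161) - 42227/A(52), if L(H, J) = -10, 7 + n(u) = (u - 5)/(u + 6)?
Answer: 800841/130 ≈ 6160.3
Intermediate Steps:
n(u) = -7 + (-5 + u)/(6 + u) (n(u) = -7 + (u - 5)/(u + 6) = -7 + (-5 + u)/(6 + u))
y(v) = -10
-45362/y(161) - 42227/A(52) = -45362/(-10) - 42227/(-26) = -45362*(-⅒) - 42227*(-1/26) = 22681/5 + 42227/26 = 800841/130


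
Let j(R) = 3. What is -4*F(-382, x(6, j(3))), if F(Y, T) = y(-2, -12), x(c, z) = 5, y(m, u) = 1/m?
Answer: 2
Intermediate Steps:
F(Y, T) = -½ (F(Y, T) = 1/(-2) = -½)
-4*F(-382, x(6, j(3))) = -4*(-½) = 2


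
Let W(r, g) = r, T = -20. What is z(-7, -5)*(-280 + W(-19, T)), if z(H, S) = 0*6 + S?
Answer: 1495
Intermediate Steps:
z(H, S) = S (z(H, S) = 0 + S = S)
z(-7, -5)*(-280 + W(-19, T)) = -5*(-280 - 19) = -5*(-299) = 1495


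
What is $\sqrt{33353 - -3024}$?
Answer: $\sqrt{36377} \approx 190.73$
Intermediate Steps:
$\sqrt{33353 - -3024} = \sqrt{33353 + \left(-9155 + 12179\right)} = \sqrt{33353 + 3024} = \sqrt{36377}$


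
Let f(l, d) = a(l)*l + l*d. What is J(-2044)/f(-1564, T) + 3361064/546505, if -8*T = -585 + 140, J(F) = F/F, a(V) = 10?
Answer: 137988263918/22436762775 ≈ 6.1501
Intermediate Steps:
J(F) = 1
T = 445/8 (T = -(-585 + 140)/8 = -⅛*(-445) = 445/8 ≈ 55.625)
f(l, d) = 10*l + d*l (f(l, d) = 10*l + l*d = 10*l + d*l)
J(-2044)/f(-1564, T) + 3361064/546505 = 1/(-1564*(10 + 445/8)) + 3361064/546505 = 1/(-1564*525/8) + 3361064*(1/546505) = 1/(-205275/2) + 3361064/546505 = 1*(-2/205275) + 3361064/546505 = -2/205275 + 3361064/546505 = 137988263918/22436762775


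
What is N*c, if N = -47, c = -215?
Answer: 10105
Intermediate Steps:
N*c = -47*(-215) = 10105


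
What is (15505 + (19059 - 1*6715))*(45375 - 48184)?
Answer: -78227841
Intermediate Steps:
(15505 + (19059 - 1*6715))*(45375 - 48184) = (15505 + (19059 - 6715))*(-2809) = (15505 + 12344)*(-2809) = 27849*(-2809) = -78227841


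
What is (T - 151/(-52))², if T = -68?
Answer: 11458225/2704 ≈ 4237.5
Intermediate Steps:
(T - 151/(-52))² = (-68 - 151/(-52))² = (-68 - 151*(-1/52))² = (-68 + 151/52)² = (-3385/52)² = 11458225/2704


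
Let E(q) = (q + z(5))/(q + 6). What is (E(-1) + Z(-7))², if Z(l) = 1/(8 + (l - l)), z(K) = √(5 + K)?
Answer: 649/1600 - 3*√10/100 ≈ 0.31076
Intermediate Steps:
Z(l) = ⅛ (Z(l) = 1/(8 + 0) = 1/8 = ⅛)
E(q) = (q + √10)/(6 + q) (E(q) = (q + √(5 + 5))/(q + 6) = (q + √10)/(6 + q))
(E(-1) + Z(-7))² = ((-1 + √10)/(6 - 1) + ⅛)² = ((-1 + √10)/5 + ⅛)² = ((-⅕ + √10/5) + ⅛)² = (-3/40 + √10/5)²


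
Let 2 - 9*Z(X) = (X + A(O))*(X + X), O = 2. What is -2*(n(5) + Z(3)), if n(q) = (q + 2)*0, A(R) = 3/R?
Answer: 50/9 ≈ 5.5556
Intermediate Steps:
n(q) = 0 (n(q) = (2 + q)*0 = 0)
Z(X) = 2/9 - 2*X*(3/2 + X)/9 (Z(X) = 2/9 - (X + 3/2)*(X + X)/9 = 2/9 - (X + 3*(1/2))*2*X/9 = 2/9 - (X + 3/2)*2*X/9 = 2/9 - (3/2 + X)*2*X/9 = 2/9 - 2*X*(3/2 + X)/9)
-2*(n(5) + Z(3)) = -2*(0 + (2/9 - 2/9*3**2 - 1/3*3)) = -2*(0 + (2/9 - 2/9*9 - 1)) = -2*(0 + (2/9 - 2 - 1)) = -2*(0 - 25/9) = -2*(-25/9) = 50/9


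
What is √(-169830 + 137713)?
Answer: I*√32117 ≈ 179.21*I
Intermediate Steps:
√(-169830 + 137713) = √(-32117) = I*√32117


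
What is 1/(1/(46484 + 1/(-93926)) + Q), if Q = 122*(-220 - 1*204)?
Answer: -4366056183/225847354140298 ≈ -1.9332e-5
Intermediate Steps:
Q = -51728 (Q = 122*(-220 - 204) = 122*(-424) = -51728)
1/(1/(46484 + 1/(-93926)) + Q) = 1/(1/(46484 + 1/(-93926)) - 51728) = 1/(1/(46484 - 1/93926) - 51728) = 1/(1/(4366056183/93926) - 51728) = 1/(93926/4366056183 - 51728) = 1/(-225847354140298/4366056183) = -4366056183/225847354140298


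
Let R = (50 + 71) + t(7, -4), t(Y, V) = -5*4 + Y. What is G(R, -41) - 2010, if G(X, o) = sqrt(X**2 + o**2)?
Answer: -2010 + sqrt(13345) ≈ -1894.5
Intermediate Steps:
t(Y, V) = -20 + Y
R = 108 (R = (50 + 71) + (-20 + 7) = 121 - 13 = 108)
G(R, -41) - 2010 = sqrt(108**2 + (-41)**2) - 2010 = sqrt(11664 + 1681) - 2010 = sqrt(13345) - 2010 = -2010 + sqrt(13345)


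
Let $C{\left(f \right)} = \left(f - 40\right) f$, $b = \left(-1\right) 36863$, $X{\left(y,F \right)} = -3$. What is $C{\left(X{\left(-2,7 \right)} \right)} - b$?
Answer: $36992$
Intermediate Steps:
$b = -36863$
$C{\left(f \right)} = f \left(-40 + f\right)$ ($C{\left(f \right)} = \left(-40 + f\right) f = f \left(-40 + f\right)$)
$C{\left(X{\left(-2,7 \right)} \right)} - b = - 3 \left(-40 - 3\right) - -36863 = \left(-3\right) \left(-43\right) + 36863 = 129 + 36863 = 36992$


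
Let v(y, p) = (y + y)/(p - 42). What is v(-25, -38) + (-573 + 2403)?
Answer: 14645/8 ≈ 1830.6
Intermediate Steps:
v(y, p) = 2*y/(-42 + p) (v(y, p) = (2*y)/(-42 + p) = 2*y/(-42 + p))
v(-25, -38) + (-573 + 2403) = 2*(-25)/(-42 - 38) + (-573 + 2403) = 2*(-25)/(-80) + 1830 = 2*(-25)*(-1/80) + 1830 = 5/8 + 1830 = 14645/8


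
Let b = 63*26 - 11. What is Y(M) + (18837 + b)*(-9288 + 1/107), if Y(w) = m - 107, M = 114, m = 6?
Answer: -20337440967/107 ≈ -1.9007e+8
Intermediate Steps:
b = 1627 (b = 1638 - 11 = 1627)
Y(w) = -101 (Y(w) = 6 - 107 = -101)
Y(M) + (18837 + b)*(-9288 + 1/107) = -101 + (18837 + 1627)*(-9288 + 1/107) = -101 + 20464*(-9288 + 1/107) = -101 + 20464*(-993815/107) = -101 - 20337430160/107 = -20337440967/107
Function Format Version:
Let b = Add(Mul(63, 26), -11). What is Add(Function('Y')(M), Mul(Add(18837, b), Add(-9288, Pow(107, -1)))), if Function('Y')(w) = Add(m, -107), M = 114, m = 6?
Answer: Rational(-20337440967, 107) ≈ -1.9007e+8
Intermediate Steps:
b = 1627 (b = Add(1638, -11) = 1627)
Function('Y')(w) = -101 (Function('Y')(w) = Add(6, -107) = -101)
Add(Function('Y')(M), Mul(Add(18837, b), Add(-9288, Pow(107, -1)))) = Add(-101, Mul(Add(18837, 1627), Add(-9288, Pow(107, -1)))) = Add(-101, Mul(20464, Add(-9288, Rational(1, 107)))) = Add(-101, Mul(20464, Rational(-993815, 107))) = Add(-101, Rational(-20337430160, 107)) = Rational(-20337440967, 107)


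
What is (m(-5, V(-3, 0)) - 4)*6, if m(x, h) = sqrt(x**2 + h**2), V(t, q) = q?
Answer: 6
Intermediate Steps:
m(x, h) = sqrt(h**2 + x**2)
(m(-5, V(-3, 0)) - 4)*6 = (sqrt(0**2 + (-5)**2) - 4)*6 = (sqrt(0 + 25) - 4)*6 = (sqrt(25) - 4)*6 = (5 - 4)*6 = 1*6 = 6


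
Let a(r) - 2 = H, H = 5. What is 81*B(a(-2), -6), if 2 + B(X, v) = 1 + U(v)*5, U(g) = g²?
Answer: 14499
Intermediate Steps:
a(r) = 7 (a(r) = 2 + 5 = 7)
B(X, v) = -1 + 5*v² (B(X, v) = -2 + (1 + v²*5) = -2 + (1 + 5*v²) = -1 + 5*v²)
81*B(a(-2), -6) = 81*(-1 + 5*(-6)²) = 81*(-1 + 5*36) = 81*(-1 + 180) = 81*179 = 14499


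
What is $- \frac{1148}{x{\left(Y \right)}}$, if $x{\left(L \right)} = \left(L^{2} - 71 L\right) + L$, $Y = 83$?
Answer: $- \frac{1148}{1079} \approx -1.0639$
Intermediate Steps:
$x{\left(L \right)} = L^{2} - 70 L$
$- \frac{1148}{x{\left(Y \right)}} = - \frac{1148}{83 \left(-70 + 83\right)} = - \frac{1148}{83 \cdot 13} = - \frac{1148}{1079}$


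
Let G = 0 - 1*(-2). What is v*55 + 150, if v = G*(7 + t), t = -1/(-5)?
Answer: 942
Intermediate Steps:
G = 2 (G = 0 + 2 = 2)
t = ⅕ (t = -1*(-⅕) = ⅕ ≈ 0.20000)
v = 72/5 (v = 2*(7 + ⅕) = 2*(36/5) = 72/5 ≈ 14.400)
v*55 + 150 = (72/5)*55 + 150 = 792 + 150 = 942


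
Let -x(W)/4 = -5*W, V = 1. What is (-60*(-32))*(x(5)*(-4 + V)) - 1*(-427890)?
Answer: -148110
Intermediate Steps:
x(W) = 20*W (x(W) = -(-20)*W = 20*W)
(-60*(-32))*(x(5)*(-4 + V)) - 1*(-427890) = (-60*(-32))*((20*5)*(-4 + 1)) - 1*(-427890) = 1920*(100*(-3)) + 427890 = 1920*(-300) + 427890 = -576000 + 427890 = -148110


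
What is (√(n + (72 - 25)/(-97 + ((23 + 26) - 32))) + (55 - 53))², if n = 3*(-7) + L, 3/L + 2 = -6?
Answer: (40 + I*√8785)²/400 ≈ -17.962 + 18.746*I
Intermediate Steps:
L = -3/8 (L = 3/(-2 - 6) = 3/(-8) = 3*(-⅛) = -3/8 ≈ -0.37500)
n = -171/8 (n = 3*(-7) - 3/8 = -21 - 3/8 = -171/8 ≈ -21.375)
(√(n + (72 - 25)/(-97 + ((23 + 26) - 32))) + (55 - 53))² = (√(-171/8 + (72 - 25)/(-97 + ((23 + 26) - 32))) + (55 - 53))² = (√(-171/8 + 47/(-97 + (49 - 32))) + 2)² = (√(-171/8 + 47/(-97 + 17)) + 2)² = (√(-171/8 + 47/(-80)) + 2)² = (√(-171/8 + 47*(-1/80)) + 2)² = (√(-171/8 - 47/80) + 2)² = (√(-1757/80) + 2)² = (I*√8785/20 + 2)² = (2 + I*√8785/20)²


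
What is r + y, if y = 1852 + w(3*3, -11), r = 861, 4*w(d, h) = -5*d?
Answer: 10807/4 ≈ 2701.8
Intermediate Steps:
w(d, h) = -5*d/4 (w(d, h) = (-5*d)/4 = -5*d/4)
y = 7363/4 (y = 1852 - 15*3/4 = 1852 - 5/4*9 = 1852 - 45/4 = 7363/4 ≈ 1840.8)
r + y = 861 + 7363/4 = 10807/4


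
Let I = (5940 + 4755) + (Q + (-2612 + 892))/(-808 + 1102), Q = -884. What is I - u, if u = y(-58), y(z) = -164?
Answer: 75951/7 ≈ 10850.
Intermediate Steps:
u = -164
I = 74803/7 (I = (5940 + 4755) + (-884 + (-2612 + 892))/(-808 + 1102) = 10695 + (-884 - 1720)/294 = 10695 - 2604*1/294 = 10695 - 62/7 = 74803/7 ≈ 10686.)
I - u = 74803/7 - 1*(-164) = 74803/7 + 164 = 75951/7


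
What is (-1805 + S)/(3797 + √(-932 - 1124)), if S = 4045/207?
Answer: -280666646/596957571 + 147836*I*√514/596957571 ≈ -0.47016 + 0.0056146*I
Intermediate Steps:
S = 4045/207 (S = 4045*(1/207) = 4045/207 ≈ 19.541)
(-1805 + S)/(3797 + √(-932 - 1124)) = (-1805 + 4045/207)/(3797 + √(-932 - 1124)) = -369590/(207*(3797 + √(-2056))) = -369590/(207*(3797 + 2*I*√514))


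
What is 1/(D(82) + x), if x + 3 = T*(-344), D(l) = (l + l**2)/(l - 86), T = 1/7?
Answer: -14/24551 ≈ -0.00057024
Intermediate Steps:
T = 1/7 ≈ 0.14286
D(l) = (l + l**2)/(-86 + l)
x = -365/7 (x = -3 + (1/7)*(-344) = -3 - 344/7 = -365/7 ≈ -52.143)
1/(D(82) + x) = 1/(82*(1 + 82)/(-86 + 82) - 365/7) = 1/(82*83/(-4) - 365/7) = 1/(82*(-1/4)*83 - 365/7) = 1/(-3403/2 - 365/7) = 1/(-24551/14) = -14/24551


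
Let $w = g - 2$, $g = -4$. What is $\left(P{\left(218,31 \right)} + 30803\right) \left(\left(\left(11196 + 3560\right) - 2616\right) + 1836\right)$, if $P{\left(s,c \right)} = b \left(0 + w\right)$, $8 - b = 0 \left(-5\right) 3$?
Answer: $429831880$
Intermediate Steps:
$b = 8$ ($b = 8 - 0 \left(-5\right) 3 = 8 - 0 \cdot 3 = 8 - 0 = 8 + 0 = 8$)
$w = -6$ ($w = -4 - 2 = -6$)
$P{\left(s,c \right)} = -48$ ($P{\left(s,c \right)} = 8 \left(0 - 6\right) = 8 \left(-6\right) = -48$)
$\left(P{\left(218,31 \right)} + 30803\right) \left(\left(\left(11196 + 3560\right) - 2616\right) + 1836\right) = \left(-48 + 30803\right) \left(\left(\left(11196 + 3560\right) - 2616\right) + 1836\right) = 30755 \left(\left(14756 - 2616\right) + 1836\right) = 30755 \left(12140 + 1836\right) = 30755 \cdot 13976 = 429831880$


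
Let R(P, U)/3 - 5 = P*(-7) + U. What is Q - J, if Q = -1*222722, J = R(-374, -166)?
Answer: -230093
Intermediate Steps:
R(P, U) = 15 - 21*P + 3*U (R(P, U) = 15 + 3*(P*(-7) + U) = 15 + 3*(-7*P + U) = 15 + 3*(U - 7*P) = 15 + (-21*P + 3*U) = 15 - 21*P + 3*U)
J = 7371 (J = 15 - 21*(-374) + 3*(-166) = 15 + 7854 - 498 = 7371)
Q = -222722
Q - J = -222722 - 1*7371 = -222722 - 7371 = -230093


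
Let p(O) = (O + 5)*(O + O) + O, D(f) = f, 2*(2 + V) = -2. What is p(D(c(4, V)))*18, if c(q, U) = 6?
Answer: 2484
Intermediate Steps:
V = -3 (V = -2 + (½)*(-2) = -2 - 1 = -3)
p(O) = O + 2*O*(5 + O) (p(O) = (5 + O)*(2*O) + O = 2*O*(5 + O) + O = O + 2*O*(5 + O))
p(D(c(4, V)))*18 = (6*(11 + 2*6))*18 = (6*(11 + 12))*18 = (6*23)*18 = 138*18 = 2484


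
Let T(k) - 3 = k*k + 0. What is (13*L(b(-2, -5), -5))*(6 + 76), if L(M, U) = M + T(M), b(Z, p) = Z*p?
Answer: 120458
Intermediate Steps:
T(k) = 3 + k**2 (T(k) = 3 + (k*k + 0) = 3 + (k**2 + 0) = 3 + k**2)
L(M, U) = 3 + M + M**2 (L(M, U) = M + (3 + M**2) = 3 + M + M**2)
(13*L(b(-2, -5), -5))*(6 + 76) = (13*(3 - 2*(-5) + (-2*(-5))**2))*(6 + 76) = (13*(3 + 10 + 10**2))*82 = (13*(3 + 10 + 100))*82 = (13*113)*82 = 1469*82 = 120458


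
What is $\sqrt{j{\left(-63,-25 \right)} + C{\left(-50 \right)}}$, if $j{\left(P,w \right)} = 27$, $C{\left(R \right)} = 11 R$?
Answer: $i \sqrt{523} \approx 22.869 i$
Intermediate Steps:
$\sqrt{j{\left(-63,-25 \right)} + C{\left(-50 \right)}} = \sqrt{27 + 11 \left(-50\right)} = \sqrt{27 - 550} = \sqrt{-523} = i \sqrt{523}$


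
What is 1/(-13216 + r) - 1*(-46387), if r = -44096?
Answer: 2658531743/57312 ≈ 46387.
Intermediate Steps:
1/(-13216 + r) - 1*(-46387) = 1/(-13216 - 44096) - 1*(-46387) = 1/(-57312) + 46387 = -1/57312 + 46387 = 2658531743/57312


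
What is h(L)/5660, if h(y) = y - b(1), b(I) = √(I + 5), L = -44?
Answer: -11/1415 - √6/5660 ≈ -0.0082066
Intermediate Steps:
b(I) = √(5 + I)
h(y) = y - √6 (h(y) = y - √(5 + 1) = y - √6)
h(L)/5660 = (-44 - √6)/5660 = (-44 - √6)*(1/5660) = -11/1415 - √6/5660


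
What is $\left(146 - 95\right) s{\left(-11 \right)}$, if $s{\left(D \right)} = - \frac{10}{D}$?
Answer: $\frac{510}{11} \approx 46.364$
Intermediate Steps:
$\left(146 - 95\right) s{\left(-11 \right)} = \left(146 - 95\right) \left(- \frac{10}{-11}\right) = 51 \left(\left(-10\right) \left(- \frac{1}{11}\right)\right) = 51 \cdot \frac{10}{11} = \frac{510}{11}$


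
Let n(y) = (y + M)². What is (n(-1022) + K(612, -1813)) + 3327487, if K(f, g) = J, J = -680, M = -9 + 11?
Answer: 4367207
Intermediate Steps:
M = 2
K(f, g) = -680
n(y) = (2 + y)² (n(y) = (y + 2)² = (2 + y)²)
(n(-1022) + K(612, -1813)) + 3327487 = ((2 - 1022)² - 680) + 3327487 = ((-1020)² - 680) + 3327487 = (1040400 - 680) + 3327487 = 1039720 + 3327487 = 4367207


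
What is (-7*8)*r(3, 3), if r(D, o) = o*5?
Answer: -840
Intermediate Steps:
r(D, o) = 5*o
(-7*8)*r(3, 3) = (-7*8)*(5*3) = -56*15 = -840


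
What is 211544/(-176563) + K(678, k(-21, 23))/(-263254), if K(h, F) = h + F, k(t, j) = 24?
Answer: -27906875701/23240458001 ≈ -1.2008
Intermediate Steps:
K(h, F) = F + h
211544/(-176563) + K(678, k(-21, 23))/(-263254) = 211544/(-176563) + (24 + 678)/(-263254) = 211544*(-1/176563) + 702*(-1/263254) = -211544/176563 - 351/131627 = -27906875701/23240458001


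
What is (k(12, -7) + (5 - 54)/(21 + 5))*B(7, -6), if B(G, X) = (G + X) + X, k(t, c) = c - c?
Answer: 245/26 ≈ 9.4231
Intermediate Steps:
k(t, c) = 0
B(G, X) = G + 2*X
(k(12, -7) + (5 - 54)/(21 + 5))*B(7, -6) = (0 + (5 - 54)/(21 + 5))*(7 + 2*(-6)) = (0 - 49/26)*(7 - 12) = (0 - 49*1/26)*(-5) = (0 - 49/26)*(-5) = -49/26*(-5) = 245/26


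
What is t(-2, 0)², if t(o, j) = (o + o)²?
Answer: 256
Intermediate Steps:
t(o, j) = 4*o² (t(o, j) = (2*o)² = 4*o²)
t(-2, 0)² = (4*(-2)²)² = (4*4)² = 16² = 256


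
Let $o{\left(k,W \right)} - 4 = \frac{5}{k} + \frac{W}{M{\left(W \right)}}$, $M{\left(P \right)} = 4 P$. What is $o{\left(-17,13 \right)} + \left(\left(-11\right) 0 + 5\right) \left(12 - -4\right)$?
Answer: $\frac{5709}{68} \approx 83.956$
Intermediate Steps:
$o{\left(k,W \right)} = \frac{17}{4} + \frac{5}{k}$ ($o{\left(k,W \right)} = 4 + \left(\frac{5}{k} + \frac{W}{4 W}\right) = 4 + \left(\frac{5}{k} + W \frac{1}{4 W}\right) = 4 + \left(\frac{5}{k} + \frac{1}{4}\right) = 4 + \left(\frac{1}{4} + \frac{5}{k}\right) = \frac{17}{4} + \frac{5}{k}$)
$o{\left(-17,13 \right)} + \left(\left(-11\right) 0 + 5\right) \left(12 - -4\right) = \left(\frac{17}{4} + \frac{5}{-17}\right) + \left(\left(-11\right) 0 + 5\right) \left(12 - -4\right) = \left(\frac{17}{4} + 5 \left(- \frac{1}{17}\right)\right) + \left(0 + 5\right) \left(12 + 4\right) = \left(\frac{17}{4} - \frac{5}{17}\right) + 5 \cdot 16 = \frac{269}{68} + 80 = \frac{5709}{68}$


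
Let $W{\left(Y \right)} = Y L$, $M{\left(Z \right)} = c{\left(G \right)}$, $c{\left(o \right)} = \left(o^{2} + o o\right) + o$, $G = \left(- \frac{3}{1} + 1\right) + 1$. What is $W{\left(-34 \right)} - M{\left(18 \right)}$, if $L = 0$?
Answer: $-1$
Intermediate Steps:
$G = -1$ ($G = \left(\left(-3\right) 1 + 1\right) + 1 = \left(-3 + 1\right) + 1 = -2 + 1 = -1$)
$c{\left(o \right)} = o + 2 o^{2}$ ($c{\left(o \right)} = \left(o^{2} + o^{2}\right) + o = 2 o^{2} + o = o + 2 o^{2}$)
$M{\left(Z \right)} = 1$ ($M{\left(Z \right)} = - (1 + 2 \left(-1\right)) = - (1 - 2) = \left(-1\right) \left(-1\right) = 1$)
$W{\left(Y \right)} = 0$ ($W{\left(Y \right)} = Y 0 = 0$)
$W{\left(-34 \right)} - M{\left(18 \right)} = 0 - 1 = -1$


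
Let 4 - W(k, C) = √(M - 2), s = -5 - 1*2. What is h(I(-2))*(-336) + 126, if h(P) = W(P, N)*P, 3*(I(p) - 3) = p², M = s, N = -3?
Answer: -5698 + 4368*I ≈ -5698.0 + 4368.0*I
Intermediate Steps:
s = -7 (s = -5 - 2 = -7)
M = -7
W(k, C) = 4 - 3*I (W(k, C) = 4 - √(-7 - 2) = 4 - √(-9) = 4 - 3*I)
I(p) = 3 + p²/3
h(P) = P*(4 - 3*I) (h(P) = (4 - 3*I)*P = P*(4 - 3*I))
h(I(-2))*(-336) + 126 = ((3 + (⅓)*(-2)²)*(4 - 3*I))*(-336) + 126 = ((3 + (⅓)*4)*(4 - 3*I))*(-336) + 126 = ((3 + 4/3)*(4 - 3*I))*(-336) + 126 = (13*(4 - 3*I)/3)*(-336) + 126 = (52/3 - 13*I)*(-336) + 126 = (-5824 + 4368*I) + 126 = -5698 + 4368*I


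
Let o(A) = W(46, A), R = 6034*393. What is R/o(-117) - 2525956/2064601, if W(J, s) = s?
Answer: -1632070631138/80519439 ≈ -20269.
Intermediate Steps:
R = 2371362
o(A) = A
R/o(-117) - 2525956/2064601 = 2371362/(-117) - 2525956/2064601 = 2371362*(-1/117) - 2525956*1/2064601 = -790454/39 - 2525956/2064601 = -1632070631138/80519439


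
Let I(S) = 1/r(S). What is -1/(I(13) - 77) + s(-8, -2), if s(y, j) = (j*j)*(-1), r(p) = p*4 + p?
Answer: -19951/5004 ≈ -3.9870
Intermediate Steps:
r(p) = 5*p (r(p) = 4*p + p = 5*p)
I(S) = 1/(5*S)
s(y, j) = -j**2 (s(y, j) = j**2*(-1) = -j**2)
-1/(I(13) - 77) + s(-8, -2) = -1/((1/5)/13 - 77) - 1*(-2)**2 = -1/((1/5)*(1/13) - 77) - 1*4 = -1/(1/65 - 77) - 4 = -1/(-5004/65) - 4 = -1*(-65/5004) - 4 = 65/5004 - 4 = -19951/5004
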